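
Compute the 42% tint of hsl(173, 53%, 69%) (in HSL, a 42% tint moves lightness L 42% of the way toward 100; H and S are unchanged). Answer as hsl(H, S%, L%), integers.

L moves 42% from 69 toward 100: 69 + 13.02 = 82.02 → 82.
H and S are unchanged.

hsl(173, 53%, 82%)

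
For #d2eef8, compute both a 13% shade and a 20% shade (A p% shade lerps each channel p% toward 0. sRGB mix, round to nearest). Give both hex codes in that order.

#d2eef8 is rgb(210, 238, 248).
13% shade:
  R: 210 + 0.13×(0−210) = 210 − 27.3 = 182.7 → 183
  G: 238 + 0.13×(0−238) = 238 − 30.94 = 207.06 → 207
  B: 248 − 32.24 = 215.76 → 216
  → #b7cfd8
20% shade:
  R: 210 + 0.2×(0−210) = 210 − 42 = 168 → 168
  G: 238 − 47.6 = 190.4 → 190
  B: 248 + 0.2×(0−248) = 248 − 49.6 = 198.4 → 198
  → #a8bec6

#b7cfd8, #a8bec6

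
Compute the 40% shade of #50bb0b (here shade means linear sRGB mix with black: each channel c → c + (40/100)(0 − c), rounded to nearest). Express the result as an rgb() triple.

rgb(48, 112, 7)

#50bb0b is rgb(80, 187, 11).
A 40% shade moves each channel 40% toward 0:
  R: 80 + 0.4×(0−80) = 80 − 32 = 48 → 48
  G: 187 − 74.8 = 112.2 → 112
  B: 11 + 0.4×(0−11) = 11 − 4.4 = 6.6 → 7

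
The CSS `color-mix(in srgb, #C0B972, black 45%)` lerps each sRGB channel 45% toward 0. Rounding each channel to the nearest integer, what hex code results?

#C0B972 is rgb(192, 185, 114).
Per channel, c → c + 0.45(0 − c):
  R: 192 + 0.45×(0−192) = 192 − 86.4 = 105.6 → 106
  G: 185 + 0.45×(0−185) = 185 − 83.25 = 101.75 → 102
  B: 114 + 0.45×(0−114) = 114 − 51.3 = 62.7 → 63
rgb(106, 102, 63) = #6A663F.

#6A663F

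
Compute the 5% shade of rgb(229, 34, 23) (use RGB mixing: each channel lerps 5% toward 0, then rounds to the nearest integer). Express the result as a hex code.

#da2016

Lerp each channel 5% toward 0:
  R: 229 − 11.45 = 217.55 → 218
  G: 34 − 1.7 = 32.3 → 32
  B: 23 − 1.15 = 21.85 → 22
rgb(218, 32, 22) = #da2016.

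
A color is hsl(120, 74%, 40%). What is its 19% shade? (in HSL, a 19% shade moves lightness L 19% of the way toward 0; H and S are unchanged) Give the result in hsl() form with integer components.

hsl(120, 74%, 32%)

L moves 19% from 40 toward 0: 40 − 7.6 = 32.4 → 32.
H and S are unchanged.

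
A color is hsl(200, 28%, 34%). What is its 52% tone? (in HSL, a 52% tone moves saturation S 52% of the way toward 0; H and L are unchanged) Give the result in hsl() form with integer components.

hsl(200, 13%, 34%)

S moves 52% from 28 toward 0: 28 − 14.56 = 13.44 → 13.
H and L are unchanged.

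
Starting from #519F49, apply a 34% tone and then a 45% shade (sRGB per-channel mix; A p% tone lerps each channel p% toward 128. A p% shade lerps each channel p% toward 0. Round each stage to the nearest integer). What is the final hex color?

#355133

#519F49 is rgb(81, 159, 73).
Per channel, c → c + 0.34(128 − c):
  R: 81 + 0.34×(128−81) = 81 + 15.98 = 96.98 → 97
  G: 159 − 10.54 = 148.46 → 148
  B: 73 + 18.7 = 91.7 → 92
After the tone: rgb(97, 148, 92) = #61945C.
Per channel, c → c + 0.45(0 − c):
  R: 97 − 43.65 = 53.35 → 53
  G: 148 + 0.45×(0−148) = 148 − 66.6 = 81.4 → 81
  B: 92 − 41.4 = 50.6 → 51
rgb(53, 81, 51) = #355133.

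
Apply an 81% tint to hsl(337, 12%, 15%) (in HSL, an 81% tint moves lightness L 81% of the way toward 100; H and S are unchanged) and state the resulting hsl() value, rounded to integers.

hsl(337, 12%, 84%)

L moves 81% from 15 toward 100: 15 + 68.85 = 83.85 → 84.
H and S are unchanged.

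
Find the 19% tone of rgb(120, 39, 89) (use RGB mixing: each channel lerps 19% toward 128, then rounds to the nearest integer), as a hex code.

#7a3860

Per channel, c → c + 0.19(128 − c):
  R: 120 + 0.19×(128−120) = 120 + 1.52 = 121.52 → 122
  G: 39 + 0.19×(128−39) = 39 + 16.91 = 55.91 → 56
  B: 89 + 7.41 = 96.41 → 96
rgb(122, 56, 96) = #7a3860.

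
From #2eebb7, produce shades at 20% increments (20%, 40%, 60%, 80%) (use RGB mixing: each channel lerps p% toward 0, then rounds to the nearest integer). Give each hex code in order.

#2eebb7 is rgb(46, 235, 183).
20%: (46 − 9.2 = 36.8→37, 235 − 47 = 188→188, 183 − 36.6 = 146.4→146) → #25bc92
40%: (46 − 18.4 = 27.6→28, 235 − 94 = 141→141, 183 − 73.2 = 109.8→110) → #1c8d6e
60%: (46 − 27.6 = 18.4→18, 235 − 141 = 94→94, 183 − 109.8 = 73.2→73) → #125e49
80%: (46 − 36.8 = 9.2→9, 235 − 188 = 47→47, 183 − 146.4 = 36.6→37) → #092f25

#25bc92, #1c8d6e, #125e49, #092f25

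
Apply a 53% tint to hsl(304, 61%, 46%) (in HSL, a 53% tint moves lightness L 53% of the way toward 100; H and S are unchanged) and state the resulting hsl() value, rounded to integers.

hsl(304, 61%, 75%)

L moves 53% from 46 toward 100: 46 + 28.62 = 74.62 → 75.
H and S are unchanged.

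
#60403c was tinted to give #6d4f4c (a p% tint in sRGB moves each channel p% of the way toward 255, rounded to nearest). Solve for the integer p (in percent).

8%

#60403c is rgb(96, 64, 60); #6d4f4c is rgb(109, 79, 76).
On the B channel (widest range): 76 ≈ 60 + (p/100)(255 − 60), so p ≈ 100×(76 − 60)/(255 − 60) = 1600/195 = 8.21.
p = 8 reproduces all three channels after rounding.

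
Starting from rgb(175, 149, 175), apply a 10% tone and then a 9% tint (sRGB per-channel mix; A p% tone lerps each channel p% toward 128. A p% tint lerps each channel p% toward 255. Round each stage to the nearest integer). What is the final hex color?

A 10% tone moves each channel 10% toward 128:
  R: 175 − 4.7 = 170.3 → 170
  G: 149 + 0.1×(128−149) = 149 − 2.1 = 146.9 → 147
  B: 175 + 0.1×(128−175) = 175 − 4.7 = 170.3 → 170
After the tone: rgb(170, 147, 170) = #AA93AA.
Lerp each channel 9% toward 255:
  R: 170 + 0.09×(255−170) = 170 + 7.65 = 177.65 → 178
  G: 147 + 0.09×(255−147) = 147 + 9.72 = 156.72 → 157
  B: 170 + 0.09×(255−170) = 170 + 7.65 = 177.65 → 178
rgb(178, 157, 178) = #B29DB2.

#B29DB2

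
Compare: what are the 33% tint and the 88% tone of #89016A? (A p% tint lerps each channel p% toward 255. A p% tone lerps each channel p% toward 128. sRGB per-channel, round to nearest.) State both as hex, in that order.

#89016A is rgb(137, 1, 106).
33% tint:
  R: 137 + 0.33×(255−137) = 137 + 38.94 = 175.94 → 176
  G: 1 + 83.82 = 84.82 → 85
  B: 106 + 0.33×(255−106) = 106 + 49.17 = 155.17 → 155
  → #B0559B
88% tone:
  R: 137 − 7.92 = 129.08 → 129
  G: 1 + 111.76 = 112.76 → 113
  B: 106 + 19.36 = 125.36 → 125
  → #81717D

#B0559B, #81717D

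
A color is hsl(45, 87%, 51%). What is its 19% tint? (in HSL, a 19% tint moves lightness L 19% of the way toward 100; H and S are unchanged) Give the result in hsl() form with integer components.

hsl(45, 87%, 60%)

L moves 19% from 51 toward 100: 51 + 9.31 = 60.31 → 60.
H and S are unchanged.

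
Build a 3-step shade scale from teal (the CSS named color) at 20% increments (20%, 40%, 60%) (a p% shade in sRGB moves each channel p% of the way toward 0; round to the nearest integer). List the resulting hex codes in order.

#006666, #004D4D, #003333

CSS teal is rgb(0, 128, 128).
20%: (0→0, 128 − 25.6 = 102.4→102, 128 − 25.6 = 102.4→102) → #006666
40%: (0→0, 128 − 51.2 = 76.8→77, 128 − 51.2 = 76.8→77) → #004D4D
60%: (0→0, 128 − 76.8 = 51.2→51, 128 − 76.8 = 51.2→51) → #003333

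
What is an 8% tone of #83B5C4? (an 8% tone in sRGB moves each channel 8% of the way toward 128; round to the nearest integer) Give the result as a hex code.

#83B1BF

#83B5C4 is rgb(131, 181, 196).
Lerp each channel 8% toward 128:
  R: 131 + 0.08×(128−131) = 131 − 0.24 = 130.76 → 131
  G: 181 + 0.08×(128−181) = 181 − 4.24 = 176.76 → 177
  B: 196 − 5.44 = 190.56 → 191
rgb(131, 177, 191) = #83B1BF.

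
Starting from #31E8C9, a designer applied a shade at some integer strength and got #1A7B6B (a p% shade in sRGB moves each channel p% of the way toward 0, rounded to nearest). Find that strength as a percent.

#31E8C9 is rgb(49, 232, 201); #1A7B6B is rgb(26, 123, 107).
On the G channel (widest range): 123 ≈ 232 + (p/100)(0 − 232), so p ≈ 100×(123 − 232)/(0 − 232) = -10900/-232 = 46.98.
p = 47 reproduces all three channels after rounding.

47%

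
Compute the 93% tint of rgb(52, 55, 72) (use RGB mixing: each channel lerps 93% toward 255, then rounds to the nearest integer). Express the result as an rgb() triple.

rgb(241, 241, 242)

Per channel, c → c + 0.93(255 − c):
  R: 52 + 188.79 = 240.79 → 241
  G: 55 + 0.93×(255−55) = 55 + 186 = 241 → 241
  B: 72 + 0.93×(255−72) = 72 + 170.19 = 242.19 → 242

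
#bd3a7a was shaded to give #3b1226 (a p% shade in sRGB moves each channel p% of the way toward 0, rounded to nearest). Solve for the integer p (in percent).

#bd3a7a is rgb(189, 58, 122); #3b1226 is rgb(59, 18, 38).
On the R channel (widest range): 59 ≈ 189 + (p/100)(0 − 189), so p ≈ 100×(59 − 189)/(0 − 189) = -13000/-189 = 68.78.
p = 69 reproduces all three channels after rounding.

69%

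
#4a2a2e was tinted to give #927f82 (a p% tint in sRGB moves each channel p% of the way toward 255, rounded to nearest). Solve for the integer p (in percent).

40%

#4a2a2e is rgb(74, 42, 46); #927f82 is rgb(146, 127, 130).
On the G channel (widest range): 127 ≈ 42 + (p/100)(255 − 42), so p ≈ 100×(127 − 42)/(255 − 42) = 8500/213 = 39.91.
p = 40 reproduces all three channels after rounding.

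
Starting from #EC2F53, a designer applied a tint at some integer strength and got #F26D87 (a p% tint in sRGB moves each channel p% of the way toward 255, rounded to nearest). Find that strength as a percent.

30%

#EC2F53 is rgb(236, 47, 83); #F26D87 is rgb(242, 109, 135).
On the G channel (widest range): 109 ≈ 47 + (p/100)(255 − 47), so p ≈ 100×(109 − 47)/(255 − 47) = 6200/208 = 29.81.
p = 30 reproduces all three channels after rounding.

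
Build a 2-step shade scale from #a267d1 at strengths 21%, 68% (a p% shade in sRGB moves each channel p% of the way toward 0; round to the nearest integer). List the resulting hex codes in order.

#8051a5, #342143

#a267d1 is rgb(162, 103, 209).
21%: (162 − 34.02 = 127.98→128, 103 − 21.63 = 81.37→81, 209 − 43.89 = 165.11→165) → #8051a5
68%: (162 − 110.16 = 51.84→52, 103 − 70.04 = 32.96→33, 209 − 142.12 = 66.88→67) → #342143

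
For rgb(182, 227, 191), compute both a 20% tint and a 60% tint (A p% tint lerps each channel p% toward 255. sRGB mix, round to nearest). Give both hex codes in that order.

#C5E9CC, #E2F4E5

20% tint:
  R: 182 + 0.2×(255−182) = 182 + 14.6 = 196.6 → 197
  G: 227 + 0.2×(255−227) = 227 + 5.6 = 232.6 → 233
  B: 191 + 0.2×(255−191) = 191 + 12.8 = 203.8 → 204
  → #C5E9CC
60% tint:
  R: 182 + 0.6×(255−182) = 182 + 43.8 = 225.8 → 226
  G: 227 + 16.8 = 243.8 → 244
  B: 191 + 0.6×(255−191) = 191 + 38.4 = 229.4 → 229
  → #E2F4E5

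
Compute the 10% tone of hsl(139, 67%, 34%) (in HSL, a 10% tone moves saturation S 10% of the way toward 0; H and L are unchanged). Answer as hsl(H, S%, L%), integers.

S moves 10% from 67 toward 0: 67 − 6.7 = 60.3 → 60.
H and L are unchanged.

hsl(139, 60%, 34%)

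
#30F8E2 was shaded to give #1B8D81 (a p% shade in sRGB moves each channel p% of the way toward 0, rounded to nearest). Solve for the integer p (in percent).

#30F8E2 is rgb(48, 248, 226); #1B8D81 is rgb(27, 141, 129).
On the G channel (widest range): 141 ≈ 248 + (p/100)(0 − 248), so p ≈ 100×(141 − 248)/(0 − 248) = -10700/-248 = 43.15.
p = 43 reproduces all three channels after rounding.

43%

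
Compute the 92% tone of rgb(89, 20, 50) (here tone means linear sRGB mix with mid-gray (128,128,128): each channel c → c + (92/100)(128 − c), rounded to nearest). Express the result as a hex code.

#7D777A

Lerp each channel 92% toward 128:
  R: 89 + 0.92×(128−89) = 89 + 35.88 = 124.88 → 125
  G: 20 + 0.92×(128−20) = 20 + 99.36 = 119.36 → 119
  B: 50 + 0.92×(128−50) = 50 + 71.76 = 121.76 → 122
rgb(125, 119, 122) = #7D777A.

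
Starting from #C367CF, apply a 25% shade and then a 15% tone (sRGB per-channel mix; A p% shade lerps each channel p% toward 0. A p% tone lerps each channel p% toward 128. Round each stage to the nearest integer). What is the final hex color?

#8F5597

#C367CF is rgb(195, 103, 207).
Per channel, c → c + 0.25(0 − c):
  R: 195 + 0.25×(0−195) = 195 − 48.75 = 146.25 → 146
  G: 103 − 25.75 = 77.25 → 77
  B: 207 + 0.25×(0−207) = 207 − 51.75 = 155.25 → 155
After the shade: rgb(146, 77, 155) = #924D9B.
Per channel, c → c + 0.15(128 − c):
  R: 146 + 0.15×(128−146) = 146 − 2.7 = 143.3 → 143
  G: 77 + 0.15×(128−77) = 77 + 7.65 = 84.65 → 85
  B: 155 + 0.15×(128−155) = 155 − 4.05 = 150.95 → 151
rgb(143, 85, 151) = #8F5597.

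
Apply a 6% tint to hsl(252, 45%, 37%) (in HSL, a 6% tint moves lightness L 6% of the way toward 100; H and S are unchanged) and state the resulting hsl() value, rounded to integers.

hsl(252, 45%, 41%)

L moves 6% from 37 toward 100: 37 + 3.78 = 40.78 → 41.
H and S are unchanged.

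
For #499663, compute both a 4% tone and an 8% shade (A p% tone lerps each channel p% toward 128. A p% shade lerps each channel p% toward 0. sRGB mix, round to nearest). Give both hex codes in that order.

#499663 is rgb(73, 150, 99).
4% tone:
  R: 73 + 0.04×(128−73) = 73 + 2.2 = 75.2 → 75
  G: 150 + 0.04×(128−150) = 150 − 0.88 = 149.12 → 149
  B: 99 + 0.04×(128−99) = 99 + 1.16 = 100.16 → 100
  → #4b9564
8% shade:
  R: 73 + 0.08×(0−73) = 73 − 5.84 = 67.16 → 67
  G: 150 − 12 = 138 → 138
  B: 99 + 0.08×(0−99) = 99 − 7.92 = 91.08 → 91
  → #438a5b

#4b9564, #438a5b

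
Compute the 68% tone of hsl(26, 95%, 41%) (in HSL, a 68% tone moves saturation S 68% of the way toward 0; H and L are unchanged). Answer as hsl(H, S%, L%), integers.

S moves 68% from 95 toward 0: 95 − 64.6 = 30.4 → 30.
H and L are unchanged.

hsl(26, 30%, 41%)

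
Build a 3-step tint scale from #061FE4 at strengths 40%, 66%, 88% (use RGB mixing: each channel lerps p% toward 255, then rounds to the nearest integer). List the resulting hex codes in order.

#6A79EF, #AAB3F6, #E1E4FC

#061FE4 is rgb(6, 31, 228).
40%: (6 + 99.6 = 105.6→106, 31 + 89.6 = 120.6→121, 228 + 10.8 = 238.8→239) → #6A79EF
66%: (6 + 164.34 = 170.34→170, 31 + 147.84 = 178.84→179, 228 + 17.82 = 245.82→246) → #AAB3F6
88%: (6 + 219.12 = 225.12→225, 31 + 197.12 = 228.12→228, 228 + 23.76 = 251.76→252) → #E1E4FC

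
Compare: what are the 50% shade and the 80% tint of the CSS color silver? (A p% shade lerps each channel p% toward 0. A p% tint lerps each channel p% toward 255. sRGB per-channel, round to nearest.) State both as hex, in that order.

#606060, #F2F2F2

CSS silver is rgb(192, 192, 192).
50% shade:
  R: 192 − 96 = 96 → 96
  G: 192 + 0.5×(0−192) = 192 − 96 = 96 → 96
  B: 192 + 0.5×(0−192) = 192 − 96 = 96 → 96
  → #606060
80% tint:
  R: 192 + 50.4 = 242.4 → 242
  G: 192 + 50.4 = 242.4 → 242
  B: 192 + 0.8×(255−192) = 192 + 50.4 = 242.4 → 242
  → #F2F2F2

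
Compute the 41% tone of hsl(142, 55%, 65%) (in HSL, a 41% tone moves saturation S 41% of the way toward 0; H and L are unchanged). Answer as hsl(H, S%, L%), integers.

S moves 41% from 55 toward 0: 55 − 22.55 = 32.45 → 32.
H and L are unchanged.

hsl(142, 32%, 65%)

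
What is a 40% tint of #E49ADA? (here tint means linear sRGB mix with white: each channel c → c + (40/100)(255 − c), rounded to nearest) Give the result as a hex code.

#EFC2E9

#E49ADA is rgb(228, 154, 218).
Lerp each channel 40% toward 255:
  R: 228 + 10.8 = 238.8 → 239
  G: 154 + 0.4×(255−154) = 154 + 40.4 = 194.4 → 194
  B: 218 + 0.4×(255−218) = 218 + 14.8 = 232.8 → 233
rgb(239, 194, 233) = #EFC2E9.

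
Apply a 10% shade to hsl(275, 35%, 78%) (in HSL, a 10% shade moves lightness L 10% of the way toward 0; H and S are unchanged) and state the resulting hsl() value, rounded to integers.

L moves 10% from 78 toward 0: 78 − 7.8 = 70.2 → 70.
H and S are unchanged.

hsl(275, 35%, 70%)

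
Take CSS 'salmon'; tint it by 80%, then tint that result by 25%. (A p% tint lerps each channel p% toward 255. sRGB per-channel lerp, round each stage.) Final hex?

#feecea

CSS salmon is rgb(250, 128, 114).
An 80% tint moves each channel 80% toward 255:
  R: 250 + 4 = 254 → 254
  G: 128 + 0.8×(255−128) = 128 + 101.6 = 229.6 → 230
  B: 114 + 112.8 = 226.8 → 227
After the tint: rgb(254, 230, 227) = #fee6e3.
A 25% tint moves each channel 25% toward 255:
  R: 254 + 0.25 = 254.25 → 254
  G: 230 + 0.25×(255−230) = 230 + 6.25 = 236.25 → 236
  B: 227 + 0.25×(255−227) = 227 + 7 = 234 → 234
rgb(254, 236, 234) = #feecea.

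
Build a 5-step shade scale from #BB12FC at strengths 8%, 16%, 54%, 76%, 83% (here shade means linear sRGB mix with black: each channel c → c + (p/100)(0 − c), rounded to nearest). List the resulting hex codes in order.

#AC11E8, #9D0FD4, #560874, #2D043C, #20032B

#BB12FC is rgb(187, 18, 252).
8%: (187 − 14.96 = 172.04→172, 18 − 1.44 = 16.56→17, 252 − 20.16 = 231.84→232) → #AC11E8
16%: (187 − 29.92 = 157.08→157, 18 − 2.88 = 15.12→15, 252 − 40.32 = 211.68→212) → #9D0FD4
54%: (187 − 100.98 = 86.02→86, 18 − 9.72 = 8.28→8, 252 − 136.08 = 115.92→116) → #560874
76%: (187 − 142.12 = 44.88→45, 18 − 13.68 = 4.32→4, 252 − 191.52 = 60.48→60) → #2D043C
83%: (187 − 155.21 = 31.79→32, 18 − 14.94 = 3.06→3, 252 − 209.16 = 42.84→43) → #20032B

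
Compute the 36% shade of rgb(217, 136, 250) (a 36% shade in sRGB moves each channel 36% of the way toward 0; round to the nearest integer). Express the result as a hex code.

Lerp each channel 36% toward 0:
  R: 217 + 0.36×(0−217) = 217 − 78.12 = 138.88 → 139
  G: 136 + 0.36×(0−136) = 136 − 48.96 = 87.04 → 87
  B: 250 + 0.36×(0−250) = 250 − 90 = 160 → 160
rgb(139, 87, 160) = #8b57a0.

#8b57a0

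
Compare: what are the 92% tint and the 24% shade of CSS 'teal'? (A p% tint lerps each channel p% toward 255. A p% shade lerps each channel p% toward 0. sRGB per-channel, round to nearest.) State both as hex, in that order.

CSS teal is rgb(0, 128, 128).
92% tint:
  R: 0 + 0.92×(255−0) = 0 + 234.6 = 234.6 → 235
  G: 128 + 0.92×(255−128) = 128 + 116.84 = 244.84 → 245
  B: 128 + 0.92×(255−128) = 128 + 116.84 = 244.84 → 245
  → #ebf5f5
24% shade:
  R: 0 + 0 = 0 → 0
  G: 128 + 0.24×(0−128) = 128 − 30.72 = 97.28 → 97
  B: 128 − 30.72 = 97.28 → 97
  → #006161

#ebf5f5, #006161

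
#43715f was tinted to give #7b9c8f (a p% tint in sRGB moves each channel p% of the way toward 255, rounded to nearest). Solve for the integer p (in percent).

30%

#43715f is rgb(67, 113, 95); #7b9c8f is rgb(123, 156, 143).
On the R channel (widest range): 123 ≈ 67 + (p/100)(255 − 67), so p ≈ 100×(123 − 67)/(255 − 67) = 5600/188 = 29.79.
p = 30 reproduces all three channels after rounding.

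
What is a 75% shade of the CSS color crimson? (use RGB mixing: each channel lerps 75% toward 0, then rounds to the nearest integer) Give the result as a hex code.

CSS crimson is rgb(220, 20, 60).
Per channel, c → c + 0.75(0 − c):
  R: 220 + 0.75×(0−220) = 220 − 165 = 55 → 55
  G: 20 + 0.75×(0−20) = 20 − 15 = 5 → 5
  B: 60 − 45 = 15 → 15
rgb(55, 5, 15) = #37050F.

#37050F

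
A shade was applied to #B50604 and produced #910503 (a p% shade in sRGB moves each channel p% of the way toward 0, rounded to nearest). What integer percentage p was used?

#B50604 is rgb(181, 6, 4); #910503 is rgb(145, 5, 3).
On the R channel (widest range): 145 ≈ 181 + (p/100)(0 − 181), so p ≈ 100×(145 − 181)/(0 − 181) = -3600/-181 = 19.89.
p = 20 reproduces all three channels after rounding.

20%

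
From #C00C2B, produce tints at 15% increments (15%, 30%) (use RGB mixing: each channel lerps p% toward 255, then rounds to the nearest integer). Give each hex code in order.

#C9304B, #D3556B

#C00C2B is rgb(192, 12, 43).
15%: (192 + 9.45 = 201.45→201, 12 + 36.45 = 48.45→48, 43 + 31.8 = 74.8→75) → #C9304B
30%: (192 + 18.9 = 210.9→211, 12 + 72.9 = 84.9→85, 43 + 63.6 = 106.6→107) → #D3556B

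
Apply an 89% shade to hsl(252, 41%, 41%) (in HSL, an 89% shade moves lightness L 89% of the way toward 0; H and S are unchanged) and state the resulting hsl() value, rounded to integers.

L moves 89% from 41 toward 0: 41 − 36.49 = 4.51 → 5.
H and S are unchanged.

hsl(252, 41%, 5%)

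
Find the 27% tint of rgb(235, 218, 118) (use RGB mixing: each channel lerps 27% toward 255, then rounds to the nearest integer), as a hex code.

Per channel, c → c + 0.27(255 − c):
  R: 235 + 5.4 = 240.4 → 240
  G: 218 + 0.27×(255−218) = 218 + 9.99 = 227.99 → 228
  B: 118 + 36.99 = 154.99 → 155
rgb(240, 228, 155) = #F0E49B.

#F0E49B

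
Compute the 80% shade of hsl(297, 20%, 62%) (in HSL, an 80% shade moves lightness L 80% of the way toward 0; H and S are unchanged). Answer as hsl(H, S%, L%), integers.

hsl(297, 20%, 12%)

L moves 80% from 62 toward 0: 62 − 49.6 = 12.4 → 12.
H and S are unchanged.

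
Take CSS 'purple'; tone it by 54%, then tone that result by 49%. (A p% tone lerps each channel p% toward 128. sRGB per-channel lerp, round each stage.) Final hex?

#806280

CSS purple is rgb(128, 0, 128).
A 54% tone moves each channel 54% toward 128:
  R: 128 + 0.54×(128−128) = 128 + 0 = 128 → 128
  G: 0 + 69.12 = 69.12 → 69
  B: 128 + 0 = 128 → 128
After the tone: rgb(128, 69, 128) = #804580.
A 49% tone moves each channel 49% toward 128:
  R: 128 + 0.49×(128−128) = 128 + 0 = 128 → 128
  G: 69 + 28.91 = 97.91 → 98
  B: 128 + 0.49×(128−128) = 128 + 0 = 128 → 128
rgb(128, 98, 128) = #806280.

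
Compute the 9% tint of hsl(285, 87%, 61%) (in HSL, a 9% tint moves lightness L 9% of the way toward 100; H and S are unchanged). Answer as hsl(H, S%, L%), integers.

hsl(285, 87%, 65%)

L moves 9% from 61 toward 100: 61 + 3.51 = 64.51 → 65.
H and S are unchanged.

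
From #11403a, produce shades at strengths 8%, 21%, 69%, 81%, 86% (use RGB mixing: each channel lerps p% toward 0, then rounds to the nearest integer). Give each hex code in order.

#103b35, #0d332e, #051412, #030c0b, #020908

#11403a is rgb(17, 64, 58).
8%: (17 − 1.36 = 15.64→16, 64 − 5.12 = 58.88→59, 58 − 4.64 = 53.36→53) → #103b35
21%: (17 − 3.57 = 13.43→13, 64 − 13.44 = 50.56→51, 58 − 12.18 = 45.82→46) → #0d332e
69%: (17 − 11.73 = 5.27→5, 64 − 44.16 = 19.84→20, 58 − 40.02 = 17.98→18) → #051412
81%: (17 − 13.77 = 3.23→3, 64 − 51.84 = 12.16→12, 58 − 46.98 = 11.02→11) → #030c0b
86%: (17 − 14.62 = 2.38→2, 64 − 55.04 = 8.96→9, 58 − 49.88 = 8.12→8) → #020908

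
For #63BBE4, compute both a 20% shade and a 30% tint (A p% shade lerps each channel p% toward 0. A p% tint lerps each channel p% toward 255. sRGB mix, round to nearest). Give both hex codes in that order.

#63BBE4 is rgb(99, 187, 228).
20% shade:
  R: 99 + 0.2×(0−99) = 99 − 19.8 = 79.2 → 79
  G: 187 + 0.2×(0−187) = 187 − 37.4 = 149.6 → 150
  B: 228 − 45.6 = 182.4 → 182
  → #4F96B6
30% tint:
  R: 99 + 46.8 = 145.8 → 146
  G: 187 + 0.3×(255−187) = 187 + 20.4 = 207.4 → 207
  B: 228 + 0.3×(255−228) = 228 + 8.1 = 236.1 → 236
  → #92CFEC

#4F96B6, #92CFEC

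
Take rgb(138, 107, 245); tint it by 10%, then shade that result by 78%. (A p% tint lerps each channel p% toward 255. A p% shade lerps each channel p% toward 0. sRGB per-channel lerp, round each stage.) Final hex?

Per channel, c → c + 0.1(255 − c):
  R: 138 + 0.1×(255−138) = 138 + 11.7 = 149.7 → 150
  G: 107 + 14.8 = 121.8 → 122
  B: 245 + 0.1×(255−245) = 245 + 1 = 246 → 246
After the tint: rgb(150, 122, 246) = #967AF6.
Lerp each channel 78% toward 0:
  R: 150 + 0.78×(0−150) = 150 − 117 = 33 → 33
  G: 122 − 95.16 = 26.84 → 27
  B: 246 − 191.88 = 54.12 → 54
rgb(33, 27, 54) = #211B36.

#211B36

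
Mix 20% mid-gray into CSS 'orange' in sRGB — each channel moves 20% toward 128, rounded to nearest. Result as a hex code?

CSS orange is rgb(255, 165, 0).
A 20% tone moves each channel 20% toward 128:
  R: 255 + 0.2×(128−255) = 255 − 25.4 = 229.6 → 230
  G: 165 + 0.2×(128−165) = 165 − 7.4 = 157.6 → 158
  B: 0 + 25.6 = 25.6 → 26
rgb(230, 158, 26) = #e69e1a.

#e69e1a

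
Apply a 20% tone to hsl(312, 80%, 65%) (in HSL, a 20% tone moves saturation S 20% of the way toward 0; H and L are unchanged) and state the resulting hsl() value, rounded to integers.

hsl(312, 64%, 65%)

S moves 20% from 80 toward 0: 80 − 16 = 64 → 64.
H and L are unchanged.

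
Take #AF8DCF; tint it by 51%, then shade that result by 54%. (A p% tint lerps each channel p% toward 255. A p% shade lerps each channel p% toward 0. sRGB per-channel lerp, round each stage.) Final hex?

#AF8DCF is rgb(175, 141, 207).
Per channel, c → c + 0.51(255 − c):
  R: 175 + 40.8 = 215.8 → 216
  G: 141 + 58.14 = 199.14 → 199
  B: 207 + 0.51×(255−207) = 207 + 24.48 = 231.48 → 231
After the tint: rgb(216, 199, 231) = #D8C7E7.
Lerp each channel 54% toward 0:
  R: 216 + 0.54×(0−216) = 216 − 116.64 = 99.36 → 99
  G: 199 + 0.54×(0−199) = 199 − 107.46 = 91.54 → 92
  B: 231 + 0.54×(0−231) = 231 − 124.74 = 106.26 → 106
rgb(99, 92, 106) = #635C6A.

#635C6A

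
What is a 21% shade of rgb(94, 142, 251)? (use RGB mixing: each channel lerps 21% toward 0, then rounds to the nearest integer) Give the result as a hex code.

A 21% shade moves each channel 21% toward 0:
  R: 94 + 0.21×(0−94) = 94 − 19.74 = 74.26 → 74
  G: 142 − 29.82 = 112.18 → 112
  B: 251 − 52.71 = 198.29 → 198
rgb(74, 112, 198) = #4a70c6.

#4a70c6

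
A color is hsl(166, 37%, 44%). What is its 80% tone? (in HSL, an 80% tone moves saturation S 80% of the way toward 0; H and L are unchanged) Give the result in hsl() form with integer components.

hsl(166, 7%, 44%)

S moves 80% from 37 toward 0: 37 − 29.6 = 7.4 → 7.
H and L are unchanged.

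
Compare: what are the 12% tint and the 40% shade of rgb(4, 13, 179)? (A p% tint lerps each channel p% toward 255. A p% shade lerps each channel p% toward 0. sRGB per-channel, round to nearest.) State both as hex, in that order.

12% tint:
  R: 4 + 0.12×(255−4) = 4 + 30.12 = 34.12 → 34
  G: 13 + 0.12×(255−13) = 13 + 29.04 = 42.04 → 42
  B: 179 + 0.12×(255−179) = 179 + 9.12 = 188.12 → 188
  → #222abc
40% shade:
  R: 4 − 1.6 = 2.4 → 2
  G: 13 + 0.4×(0−13) = 13 − 5.2 = 7.8 → 8
  B: 179 + 0.4×(0−179) = 179 − 71.6 = 107.4 → 107
  → #02086b

#222abc, #02086b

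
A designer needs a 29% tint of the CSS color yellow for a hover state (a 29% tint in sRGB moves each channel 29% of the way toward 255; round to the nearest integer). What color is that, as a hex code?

#ffff4a

CSS yellow is rgb(255, 255, 0).
Lerp each channel 29% toward 255:
  R: 255 + 0.29×(255−255) = 255 + 0 = 255 → 255
  G: 255 + 0.29×(255−255) = 255 + 0 = 255 → 255
  B: 0 + 73.95 = 73.95 → 74
rgb(255, 255, 74) = #ffff4a.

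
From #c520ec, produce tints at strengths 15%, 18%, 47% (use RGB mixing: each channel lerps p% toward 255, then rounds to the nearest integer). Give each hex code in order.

#c520ec is rgb(197, 32, 236).
15%: (197 + 8.7 = 205.7→206, 32 + 33.45 = 65.45→65, 236 + 2.85 = 238.85→239) → #ce41ef
18%: (197 + 10.44 = 207.44→207, 32 + 40.14 = 72.14→72, 236 + 3.42 = 239.42→239) → #cf48ef
47%: (197 + 27.26 = 224.26→224, 32 + 104.81 = 136.81→137, 236 + 8.93 = 244.93→245) → #e089f5

#ce41ef, #cf48ef, #e089f5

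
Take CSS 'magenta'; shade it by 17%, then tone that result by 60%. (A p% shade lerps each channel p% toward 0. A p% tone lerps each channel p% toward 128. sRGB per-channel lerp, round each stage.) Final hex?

CSS magenta is rgb(255, 0, 255).
Lerp each channel 17% toward 0:
  R: 255 + 0.17×(0−255) = 255 − 43.35 = 211.65 → 212
  G: 0 + 0.17×(0−0) = 0 + 0 = 0 → 0
  B: 255 + 0.17×(0−255) = 255 − 43.35 = 211.65 → 212
After the shade: rgb(212, 0, 212) = #d400d4.
A 60% tone moves each channel 60% toward 128:
  R: 212 + 0.6×(128−212) = 212 − 50.4 = 161.6 → 162
  G: 0 + 0.6×(128−0) = 0 + 76.8 = 76.8 → 77
  B: 212 + 0.6×(128−212) = 212 − 50.4 = 161.6 → 162
rgb(162, 77, 162) = #a24da2.

#a24da2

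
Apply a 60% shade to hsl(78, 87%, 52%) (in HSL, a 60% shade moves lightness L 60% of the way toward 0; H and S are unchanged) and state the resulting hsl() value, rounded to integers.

hsl(78, 87%, 21%)

L moves 60% from 52 toward 0: 52 − 31.2 = 20.8 → 21.
H and S are unchanged.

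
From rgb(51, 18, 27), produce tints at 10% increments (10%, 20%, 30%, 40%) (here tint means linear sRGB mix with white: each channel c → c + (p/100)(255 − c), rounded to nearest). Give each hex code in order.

10%: (51 + 20.4 = 71.4→71, 18 + 23.7 = 41.7→42, 27 + 22.8 = 49.8→50) → #472a32
20%: (51 + 40.8 = 91.8→92, 18 + 47.4 = 65.4→65, 27 + 45.6 = 72.6→73) → #5c4149
30%: (51 + 61.2 = 112.2→112, 18 + 71.1 = 89.1→89, 27 + 68.4 = 95.4→95) → #70595f
40%: (51 + 81.6 = 132.6→133, 18 + 94.8 = 112.8→113, 27 + 91.2 = 118.2→118) → #857176

#472a32, #5c4149, #70595f, #857176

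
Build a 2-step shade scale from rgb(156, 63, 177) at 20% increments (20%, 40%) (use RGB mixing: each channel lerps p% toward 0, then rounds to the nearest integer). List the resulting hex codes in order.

#7D328E, #5E266A

20%: (156 − 31.2 = 124.8→125, 63 − 12.6 = 50.4→50, 177 − 35.4 = 141.6→142) → #7D328E
40%: (156 − 62.4 = 93.6→94, 63 − 25.2 = 37.8→38, 177 − 70.8 = 106.2→106) → #5E266A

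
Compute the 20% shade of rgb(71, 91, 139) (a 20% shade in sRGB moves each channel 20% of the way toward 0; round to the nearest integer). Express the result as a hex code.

Lerp each channel 20% toward 0:
  R: 71 − 14.2 = 56.8 → 57
  G: 91 − 18.2 = 72.8 → 73
  B: 139 − 27.8 = 111.2 → 111
rgb(57, 73, 111) = #39496f.

#39496f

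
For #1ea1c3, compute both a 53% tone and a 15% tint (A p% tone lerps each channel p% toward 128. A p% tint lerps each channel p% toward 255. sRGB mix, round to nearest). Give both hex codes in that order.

#1ea1c3 is rgb(30, 161, 195).
53% tone:
  R: 30 + 51.94 = 81.94 → 82
  G: 161 + 0.53×(128−161) = 161 − 17.49 = 143.51 → 144
  B: 195 + 0.53×(128−195) = 195 − 35.51 = 159.49 → 159
  → #52909f
15% tint:
  R: 30 + 33.75 = 63.75 → 64
  G: 161 + 0.15×(255−161) = 161 + 14.1 = 175.1 → 175
  B: 195 + 9 = 204 → 204
  → #40afcc

#52909f, #40afcc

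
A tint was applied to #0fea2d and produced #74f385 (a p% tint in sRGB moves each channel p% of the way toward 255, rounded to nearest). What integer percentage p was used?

42%

#0fea2d is rgb(15, 234, 45); #74f385 is rgb(116, 243, 133).
On the R channel (widest range): 116 ≈ 15 + (p/100)(255 − 15), so p ≈ 100×(116 − 15)/(255 − 15) = 10100/240 = 42.08.
p = 42 reproduces all three channels after rounding.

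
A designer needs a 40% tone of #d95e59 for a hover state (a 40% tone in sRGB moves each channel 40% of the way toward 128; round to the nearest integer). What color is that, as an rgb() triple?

rgb(181, 108, 105)

#d95e59 is rgb(217, 94, 89).
Per channel, c → c + 0.4(128 − c):
  R: 217 + 0.4×(128−217) = 217 − 35.6 = 181.4 → 181
  G: 94 + 0.4×(128−94) = 94 + 13.6 = 107.6 → 108
  B: 89 + 0.4×(128−89) = 89 + 15.6 = 104.6 → 105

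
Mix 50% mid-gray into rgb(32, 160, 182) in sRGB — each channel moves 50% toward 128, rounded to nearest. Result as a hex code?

#50909b

Lerp each channel 50% toward 128:
  R: 32 + 0.5×(128−32) = 32 + 48 = 80 → 80
  G: 160 − 16 = 144 → 144
  B: 182 + 0.5×(128−182) = 182 − 27 = 155 → 155
rgb(80, 144, 155) = #50909b.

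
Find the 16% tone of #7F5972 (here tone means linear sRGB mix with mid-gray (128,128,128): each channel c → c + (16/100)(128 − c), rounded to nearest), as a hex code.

#7F5972 is rgb(127, 89, 114).
Lerp each channel 16% toward 128:
  R: 127 + 0.16×(128−127) = 127 + 0.16 = 127.16 → 127
  G: 89 + 6.24 = 95.24 → 95
  B: 114 + 0.16×(128−114) = 114 + 2.24 = 116.24 → 116
rgb(127, 95, 116) = #7F5F74.

#7F5F74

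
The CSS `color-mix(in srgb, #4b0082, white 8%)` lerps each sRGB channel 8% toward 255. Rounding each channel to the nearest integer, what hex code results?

#59148c

#4b0082 is rgb(75, 0, 130).
An 8% tint moves each channel 8% toward 255:
  R: 75 + 0.08×(255−75) = 75 + 14.4 = 89.4 → 89
  G: 0 + 20.4 = 20.4 → 20
  B: 130 + 0.08×(255−130) = 130 + 10 = 140 → 140
rgb(89, 20, 140) = #59148c.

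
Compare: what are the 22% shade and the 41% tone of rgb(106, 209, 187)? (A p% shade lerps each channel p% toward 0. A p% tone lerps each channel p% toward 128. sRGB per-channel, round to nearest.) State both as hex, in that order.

22% shade:
  R: 106 + 0.22×(0−106) = 106 − 23.32 = 82.68 → 83
  G: 209 − 45.98 = 163.02 → 163
  B: 187 + 0.22×(0−187) = 187 − 41.14 = 145.86 → 146
  → #53A392
41% tone:
  R: 106 + 0.41×(128−106) = 106 + 9.02 = 115.02 → 115
  G: 209 + 0.41×(128−209) = 209 − 33.21 = 175.79 → 176
  B: 187 − 24.19 = 162.81 → 163
  → #73B0A3

#53A392, #73B0A3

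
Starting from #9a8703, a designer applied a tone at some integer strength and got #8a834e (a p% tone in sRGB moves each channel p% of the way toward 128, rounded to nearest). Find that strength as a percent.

60%

#9a8703 is rgb(154, 135, 3); #8a834e is rgb(138, 131, 78).
On the B channel (widest range): 78 ≈ 3 + (p/100)(128 − 3), so p ≈ 100×(78 − 3)/(128 − 3) = 7500/125 = 60.00.
p = 60 reproduces all three channels after rounding.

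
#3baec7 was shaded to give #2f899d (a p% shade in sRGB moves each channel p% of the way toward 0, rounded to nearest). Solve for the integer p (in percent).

21%

#3baec7 is rgb(59, 174, 199); #2f899d is rgb(47, 137, 157).
On the B channel (widest range): 157 ≈ 199 + (p/100)(0 − 199), so p ≈ 100×(157 − 199)/(0 − 199) = -4200/-199 = 21.11.
p = 21 reproduces all three channels after rounding.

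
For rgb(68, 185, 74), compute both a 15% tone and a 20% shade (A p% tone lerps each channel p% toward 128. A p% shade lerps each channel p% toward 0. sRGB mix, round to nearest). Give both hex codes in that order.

15% tone:
  R: 68 + 0.15×(128−68) = 68 + 9 = 77 → 77
  G: 185 + 0.15×(128−185) = 185 − 8.55 = 176.45 → 176
  B: 74 + 0.15×(128−74) = 74 + 8.1 = 82.1 → 82
  → #4DB052
20% shade:
  R: 68 − 13.6 = 54.4 → 54
  G: 185 − 37 = 148 → 148
  B: 74 + 0.2×(0−74) = 74 − 14.8 = 59.2 → 59
  → #36943B

#4DB052, #36943B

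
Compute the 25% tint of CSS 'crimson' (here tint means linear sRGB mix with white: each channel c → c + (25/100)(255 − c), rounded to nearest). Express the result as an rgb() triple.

rgb(229, 79, 109)

CSS crimson is rgb(220, 20, 60).
Per channel, c → c + 0.25(255 − c):
  R: 220 + 8.75 = 228.75 → 229
  G: 20 + 58.75 = 78.75 → 79
  B: 60 + 48.75 = 108.75 → 109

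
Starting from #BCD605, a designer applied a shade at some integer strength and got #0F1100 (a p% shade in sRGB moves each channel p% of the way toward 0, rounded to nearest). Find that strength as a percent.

92%

#BCD605 is rgb(188, 214, 5); #0F1100 is rgb(15, 17, 0).
On the G channel (widest range): 17 ≈ 214 + (p/100)(0 − 214), so p ≈ 100×(17 − 214)/(0 − 214) = -19700/-214 = 92.06.
p = 92 reproduces all three channels after rounding.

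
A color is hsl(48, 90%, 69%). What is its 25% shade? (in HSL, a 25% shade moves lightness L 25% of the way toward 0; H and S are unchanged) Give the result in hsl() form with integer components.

L moves 25% from 69 toward 0: 69 − 17.25 = 51.75 → 52.
H and S are unchanged.

hsl(48, 90%, 52%)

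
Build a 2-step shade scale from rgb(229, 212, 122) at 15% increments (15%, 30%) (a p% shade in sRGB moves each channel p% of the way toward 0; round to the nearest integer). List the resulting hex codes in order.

15%: (229 − 34.35 = 194.65→195, 212 − 31.8 = 180.2→180, 122 − 18.3 = 103.7→104) → #c3b468
30%: (229 − 68.7 = 160.3→160, 212 − 63.6 = 148.4→148, 122 − 36.6 = 85.4→85) → #a09455

#c3b468, #a09455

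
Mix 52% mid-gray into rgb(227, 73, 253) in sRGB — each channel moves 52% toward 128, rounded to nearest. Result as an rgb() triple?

rgb(176, 102, 188)

A 52% tone moves each channel 52% toward 128:
  R: 227 + 0.52×(128−227) = 227 − 51.48 = 175.52 → 176
  G: 73 + 28.6 = 101.6 → 102
  B: 253 + 0.52×(128−253) = 253 − 65 = 188 → 188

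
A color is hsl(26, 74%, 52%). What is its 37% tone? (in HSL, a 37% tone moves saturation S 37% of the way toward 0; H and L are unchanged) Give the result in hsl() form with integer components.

S moves 37% from 74 toward 0: 74 − 27.38 = 46.62 → 47.
H and L are unchanged.

hsl(26, 47%, 52%)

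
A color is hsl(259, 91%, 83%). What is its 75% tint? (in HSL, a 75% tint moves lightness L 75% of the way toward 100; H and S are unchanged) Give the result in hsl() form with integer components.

hsl(259, 91%, 96%)

L moves 75% from 83 toward 100: 83 + 12.75 = 95.75 → 96.
H and S are unchanged.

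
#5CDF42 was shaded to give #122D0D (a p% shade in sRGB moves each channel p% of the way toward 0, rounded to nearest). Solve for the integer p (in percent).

#5CDF42 is rgb(92, 223, 66); #122D0D is rgb(18, 45, 13).
On the G channel (widest range): 45 ≈ 223 + (p/100)(0 − 223), so p ≈ 100×(45 − 223)/(0 − 223) = -17800/-223 = 79.82.
p = 80 reproduces all three channels after rounding.

80%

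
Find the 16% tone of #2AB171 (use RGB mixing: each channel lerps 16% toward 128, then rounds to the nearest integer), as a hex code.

#38A973

#2AB171 is rgb(42, 177, 113).
A 16% tone moves each channel 16% toward 128:
  R: 42 + 13.76 = 55.76 → 56
  G: 177 + 0.16×(128−177) = 177 − 7.84 = 169.16 → 169
  B: 113 + 2.4 = 115.4 → 115
rgb(56, 169, 115) = #38A973.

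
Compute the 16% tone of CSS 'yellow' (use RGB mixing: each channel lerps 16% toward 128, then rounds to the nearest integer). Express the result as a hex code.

#ebeb14

CSS yellow is rgb(255, 255, 0).
Lerp each channel 16% toward 128:
  R: 255 + 0.16×(128−255) = 255 − 20.32 = 234.68 → 235
  G: 255 + 0.16×(128−255) = 255 − 20.32 = 234.68 → 235
  B: 0 + 0.16×(128−0) = 0 + 20.48 = 20.48 → 20
rgb(235, 235, 20) = #ebeb14.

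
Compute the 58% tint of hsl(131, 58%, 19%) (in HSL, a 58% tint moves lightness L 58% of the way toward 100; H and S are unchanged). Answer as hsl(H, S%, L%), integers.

hsl(131, 58%, 66%)

L moves 58% from 19 toward 100: 19 + 46.98 = 65.98 → 66.
H and S are unchanged.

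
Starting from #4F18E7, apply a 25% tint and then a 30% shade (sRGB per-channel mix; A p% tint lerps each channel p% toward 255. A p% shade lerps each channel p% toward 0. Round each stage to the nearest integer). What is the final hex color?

#4F18E7 is rgb(79, 24, 231).
Lerp each channel 25% toward 255:
  R: 79 + 0.25×(255−79) = 79 + 44 = 123 → 123
  G: 24 + 57.75 = 81.75 → 82
  B: 231 + 0.25×(255−231) = 231 + 6 = 237 → 237
After the tint: rgb(123, 82, 237) = #7B52ED.
Lerp each channel 30% toward 0:
  R: 123 + 0.3×(0−123) = 123 − 36.9 = 86.1 → 86
  G: 82 − 24.6 = 57.4 → 57
  B: 237 − 71.1 = 165.9 → 166
rgb(86, 57, 166) = #5639A6.

#5639A6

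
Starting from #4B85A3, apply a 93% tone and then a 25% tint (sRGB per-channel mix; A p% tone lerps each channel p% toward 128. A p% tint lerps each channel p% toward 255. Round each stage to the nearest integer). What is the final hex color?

#4B85A3 is rgb(75, 133, 163).
Per channel, c → c + 0.93(128 − c):
  R: 75 + 0.93×(128−75) = 75 + 49.29 = 124.29 → 124
  G: 133 + 0.93×(128−133) = 133 − 4.65 = 128.35 → 128
  B: 163 − 32.55 = 130.45 → 130
After the tone: rgb(124, 128, 130) = #7C8082.
Per channel, c → c + 0.25(255 − c):
  R: 124 + 32.75 = 156.75 → 157
  G: 128 + 0.25×(255−128) = 128 + 31.75 = 159.75 → 160
  B: 130 + 0.25×(255−130) = 130 + 31.25 = 161.25 → 161
rgb(157, 160, 161) = #9DA0A1.

#9DA0A1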